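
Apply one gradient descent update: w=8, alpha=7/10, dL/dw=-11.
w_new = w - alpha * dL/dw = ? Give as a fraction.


w_new = 8 - 7/10 * -11 = 8 - -77/10 = 157/10.

157/10


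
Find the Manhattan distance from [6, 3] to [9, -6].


d = sum of absolute differences: |6-9|=3 + |3--6|=9 = 12.

12


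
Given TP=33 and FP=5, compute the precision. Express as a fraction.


Precision = TP / (TP + FP) = 33 / 38 = 33/38.

33/38


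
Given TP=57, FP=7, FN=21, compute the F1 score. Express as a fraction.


Precision = 57/64 = 57/64. Recall = 57/78 = 19/26. F1 = 2*P*R/(P+R) = 57/71.

57/71


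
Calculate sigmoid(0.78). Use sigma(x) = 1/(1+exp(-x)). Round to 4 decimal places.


sigma(0.78) = 1/(1+e^(-0.78)) = 1/(1+0.458406) = 1/1.458406 = 0.6857.

0.6857


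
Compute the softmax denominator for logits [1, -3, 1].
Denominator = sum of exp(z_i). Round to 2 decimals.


Denom = e^1=2.7183 + e^-3=0.0498 + e^1=2.7183. Sum = 5.4864, which rounds to 5.49.

5.49


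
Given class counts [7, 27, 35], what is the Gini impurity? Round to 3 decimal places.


Total = 69. Proportions: 7/69, 27/69, 35/69. sum(p_i^2) = 0.4207. Gini = 1 - 0.4207 = 0.5793, which rounds to 0.579.

0.579


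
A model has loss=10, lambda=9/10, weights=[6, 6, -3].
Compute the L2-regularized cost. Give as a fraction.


L2 sq norm = sum(w^2) = 81. J = 10 + 9/10 * 81 = 829/10.

829/10


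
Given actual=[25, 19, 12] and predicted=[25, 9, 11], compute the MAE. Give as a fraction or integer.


MAE = (1/3) * (|25-25|=0 + |19-9|=10 + |12-11|=1). Sum = 11. MAE = 11/3.

11/3


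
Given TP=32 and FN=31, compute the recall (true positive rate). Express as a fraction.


Recall = TP / (TP + FN) = 32 / 63 = 32/63.

32/63


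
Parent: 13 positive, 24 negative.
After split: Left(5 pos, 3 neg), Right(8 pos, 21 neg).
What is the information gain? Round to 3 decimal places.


H(parent) = 0.9353. H(left) = 0.9544, H(right) = 0.8498. Weighted = (8/37)*0.9544 + (29/37)*0.8498 = 0.8724. IG = 0.9353 - 0.8724 = 0.0629, which rounds to 0.063.

0.063


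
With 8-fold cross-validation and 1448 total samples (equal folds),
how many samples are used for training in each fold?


Each validation fold has 1448/8 = 181 samples. Training set = 1448 - 181 = 1267.

1267


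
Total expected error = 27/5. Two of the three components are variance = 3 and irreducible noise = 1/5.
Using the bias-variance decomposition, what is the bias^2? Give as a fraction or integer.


Total error = bias^2 + variance + irreducible noise. So bias^2 = 27/5 - 3 - 1/5 = 11/5.

11/5


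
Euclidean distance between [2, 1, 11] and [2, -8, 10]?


d = sqrt(sum of squared differences). (2-2)^2=0, (1--8)^2=81, (11-10)^2=1. Sum = 82.

sqrt(82)


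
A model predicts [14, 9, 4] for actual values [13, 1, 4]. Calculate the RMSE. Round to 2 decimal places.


MSE = 21.6667. RMSE = sqrt(21.6667) = 4.65.

4.65


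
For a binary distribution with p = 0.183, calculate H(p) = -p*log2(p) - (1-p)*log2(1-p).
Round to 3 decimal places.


H = -0.183*log2(0.183) - 0.817*log2(0.817) = 0.687.

0.687


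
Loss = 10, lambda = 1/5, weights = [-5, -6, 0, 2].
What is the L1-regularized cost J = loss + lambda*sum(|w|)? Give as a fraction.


L1 norm = sum(|w|) = 13. J = 10 + 1/5 * 13 = 63/5.

63/5


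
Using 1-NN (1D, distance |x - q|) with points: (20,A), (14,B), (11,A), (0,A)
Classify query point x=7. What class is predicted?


Distances: |20-7|=13, |14-7|=7, |11-7|=4, |0-7|=7. 1 nearest: (11,A). Counts: {'A': 1}. Majority class: A.

A


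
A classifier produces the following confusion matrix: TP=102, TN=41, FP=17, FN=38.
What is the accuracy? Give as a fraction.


Accuracy = (TP + TN) / (TP + TN + FP + FN) = (102 + 41) / 198 = 13/18.

13/18


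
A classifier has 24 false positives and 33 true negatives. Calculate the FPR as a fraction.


FPR = FP / (FP + TN) = 24 / 57 = 8/19.

8/19


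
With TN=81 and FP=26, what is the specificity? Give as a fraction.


Specificity = TN / (TN + FP) = 81 / 107 = 81/107.

81/107


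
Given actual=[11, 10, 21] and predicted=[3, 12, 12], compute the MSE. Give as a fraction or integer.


MSE = (1/3) * ((11-3)^2=64 + (10-12)^2=4 + (21-12)^2=81). Sum = 149. MSE = 149/3.

149/3


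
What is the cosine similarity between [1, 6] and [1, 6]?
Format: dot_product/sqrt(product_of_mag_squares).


dot = 37. |a|^2 = 37, |b|^2 = 37. cos = 37/sqrt(1369).

37/sqrt(1369)


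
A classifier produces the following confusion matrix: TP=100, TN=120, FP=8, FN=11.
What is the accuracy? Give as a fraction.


Accuracy = (TP + TN) / (TP + TN + FP + FN) = (100 + 120) / 239 = 220/239.

220/239


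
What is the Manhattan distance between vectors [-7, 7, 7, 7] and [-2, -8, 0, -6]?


d = sum of absolute differences: |-7--2|=5 + |7--8|=15 + |7-0|=7 + |7--6|=13 = 40.

40


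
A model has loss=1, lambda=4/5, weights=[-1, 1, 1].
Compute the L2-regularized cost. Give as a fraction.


L2 sq norm = sum(w^2) = 3. J = 1 + 4/5 * 3 = 17/5.

17/5


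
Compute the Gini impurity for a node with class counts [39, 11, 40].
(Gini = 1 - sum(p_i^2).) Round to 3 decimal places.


Total = 90. Proportions: 39/90, 11/90, 40/90. sum(p_i^2) = 0.4002. Gini = 1 - 0.4002 = 0.5998, which rounds to 0.600.

0.600


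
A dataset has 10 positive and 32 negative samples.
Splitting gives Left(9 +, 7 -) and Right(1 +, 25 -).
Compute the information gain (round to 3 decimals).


H(parent) = 0.7919. H(left) = 0.9887, H(right) = 0.2352. Weighted = (16/42)*0.9887 + (26/42)*0.2352 = 0.5222. IG = 0.7919 - 0.5222 = 0.2697, which rounds to 0.270.

0.270


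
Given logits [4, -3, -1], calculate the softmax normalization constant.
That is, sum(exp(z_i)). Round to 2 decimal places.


Denom = e^4=54.5982 + e^-3=0.0498 + e^-1=0.3679. Sum = 55.0159, which rounds to 55.02.

55.02


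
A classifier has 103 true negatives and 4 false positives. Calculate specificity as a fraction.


Specificity = TN / (TN + FP) = 103 / 107 = 103/107.

103/107


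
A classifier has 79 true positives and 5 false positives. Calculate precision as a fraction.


Precision = TP / (TP + FP) = 79 / 84 = 79/84.

79/84


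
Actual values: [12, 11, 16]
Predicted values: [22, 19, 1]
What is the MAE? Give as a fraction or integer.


MAE = (1/3) * (|12-22|=10 + |11-19|=8 + |16-1|=15). Sum = 33. MAE = 11.

11


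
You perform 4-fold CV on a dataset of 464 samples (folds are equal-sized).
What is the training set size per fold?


Each validation fold has 464/4 = 116 samples. Training set = 464 - 116 = 348.

348


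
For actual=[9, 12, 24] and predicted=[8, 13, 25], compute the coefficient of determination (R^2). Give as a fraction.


Mean(y) = 15. SS_res = 3. SS_tot = 126. R^2 = 1 - 3/(126) = 41/42.

41/42


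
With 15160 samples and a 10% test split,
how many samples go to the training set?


Test set = 15160 * 10% = 1516. Training set = 15160 - 1516 = 13644.

13644


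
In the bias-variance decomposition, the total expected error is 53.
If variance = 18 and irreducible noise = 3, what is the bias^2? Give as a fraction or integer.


Total error = bias^2 + variance + irreducible noise. So bias^2 = 53 - 18 - 3 = 32.

32


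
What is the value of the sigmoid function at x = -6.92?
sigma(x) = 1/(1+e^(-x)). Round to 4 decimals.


sigma(-6.92) = 1/(1+e^(6.92)) = 1/(1+1012.319995) = 1/1013.319995 = 0.0010.

0.0010


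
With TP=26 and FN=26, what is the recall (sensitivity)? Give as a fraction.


Recall = TP / (TP + FN) = 26 / 52 = 1/2.

1/2


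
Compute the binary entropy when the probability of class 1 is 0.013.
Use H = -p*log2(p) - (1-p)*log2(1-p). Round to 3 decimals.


H = -0.013*log2(0.013) - 0.987*log2(0.987) = 0.100.

0.100


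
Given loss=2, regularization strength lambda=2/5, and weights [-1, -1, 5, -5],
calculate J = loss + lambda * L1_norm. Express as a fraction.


L1 norm = sum(|w|) = 12. J = 2 + 2/5 * 12 = 34/5.

34/5


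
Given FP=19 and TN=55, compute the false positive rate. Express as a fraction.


FPR = FP / (FP + TN) = 19 / 74 = 19/74.

19/74


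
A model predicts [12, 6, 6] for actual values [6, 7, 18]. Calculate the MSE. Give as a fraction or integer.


MSE = (1/3) * ((6-12)^2=36 + (7-6)^2=1 + (18-6)^2=144). Sum = 181. MSE = 181/3.

181/3


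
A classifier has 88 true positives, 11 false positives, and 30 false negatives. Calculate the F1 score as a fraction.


Precision = 88/99 = 8/9. Recall = 88/118 = 44/59. F1 = 2*P*R/(P+R) = 176/217.

176/217


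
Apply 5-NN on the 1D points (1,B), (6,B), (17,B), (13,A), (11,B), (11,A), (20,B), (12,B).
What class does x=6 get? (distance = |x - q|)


Distances: |1-6|=5, |6-6|=0, |17-6|=11, |13-6|=7, |11-6|=5, |11-6|=5, |20-6|=14, |12-6|=6. 5 nearest: (6,B), (11,A), (1,B), (11,B), (12,B). Counts: {'B': 4, 'A': 1}. Majority class: B.

B


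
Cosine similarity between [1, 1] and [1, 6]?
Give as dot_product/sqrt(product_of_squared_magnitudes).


dot = 7. |a|^2 = 2, |b|^2 = 37. cos = 7/sqrt(74).

7/sqrt(74)


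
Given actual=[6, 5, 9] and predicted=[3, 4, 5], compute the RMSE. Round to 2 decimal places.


MSE = 8.6667. RMSE = sqrt(8.6667) = 2.94.

2.94


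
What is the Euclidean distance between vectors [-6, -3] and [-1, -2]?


d = sqrt(sum of squared differences). (-6--1)^2=25, (-3--2)^2=1. Sum = 26.

sqrt(26)


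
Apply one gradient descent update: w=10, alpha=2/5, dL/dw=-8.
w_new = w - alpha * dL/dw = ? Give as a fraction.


w_new = 10 - 2/5 * -8 = 10 - -16/5 = 66/5.

66/5


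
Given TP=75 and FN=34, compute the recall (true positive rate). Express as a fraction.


Recall = TP / (TP + FN) = 75 / 109 = 75/109.

75/109


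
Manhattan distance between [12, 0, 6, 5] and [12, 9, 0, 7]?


d = sum of absolute differences: |12-12|=0 + |0-9|=9 + |6-0|=6 + |5-7|=2 = 17.

17


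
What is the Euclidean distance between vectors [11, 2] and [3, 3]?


d = sqrt(sum of squared differences). (11-3)^2=64, (2-3)^2=1. Sum = 65.

sqrt(65)


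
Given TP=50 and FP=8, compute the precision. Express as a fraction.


Precision = TP / (TP + FP) = 50 / 58 = 25/29.

25/29


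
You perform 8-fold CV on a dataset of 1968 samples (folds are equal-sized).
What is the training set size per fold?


Each validation fold has 1968/8 = 246 samples. Training set = 1968 - 246 = 1722.

1722


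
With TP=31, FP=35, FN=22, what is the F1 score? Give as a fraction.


Precision = 31/66 = 31/66. Recall = 31/53 = 31/53. F1 = 2*P*R/(P+R) = 62/119.

62/119


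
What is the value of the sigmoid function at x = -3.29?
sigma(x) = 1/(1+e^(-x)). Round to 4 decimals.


sigma(-3.29) = 1/(1+e^(3.29)) = 1/(1+26.842864) = 1/27.842864 = 0.0359.

0.0359


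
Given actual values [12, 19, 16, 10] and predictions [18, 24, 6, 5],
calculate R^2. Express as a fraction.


Mean(y) = 57/4. SS_res = 186. SS_tot = 195/4. R^2 = 1 - 186/(195/4) = -183/65.

-183/65


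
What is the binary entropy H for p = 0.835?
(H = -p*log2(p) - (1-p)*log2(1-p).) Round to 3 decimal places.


H = -0.835*log2(0.835) - 0.165*log2(0.165) = 0.646.

0.646


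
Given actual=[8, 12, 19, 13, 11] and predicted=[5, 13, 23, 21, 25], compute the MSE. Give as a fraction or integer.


MSE = (1/5) * ((8-5)^2=9 + (12-13)^2=1 + (19-23)^2=16 + (13-21)^2=64 + (11-25)^2=196). Sum = 286. MSE = 286/5.

286/5


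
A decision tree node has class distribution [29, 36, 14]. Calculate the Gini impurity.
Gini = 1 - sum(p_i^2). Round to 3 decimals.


Total = 79. Proportions: 29/79, 36/79, 14/79. sum(p_i^2) = 0.3738. Gini = 1 - 0.3738 = 0.6262, which rounds to 0.626.

0.626


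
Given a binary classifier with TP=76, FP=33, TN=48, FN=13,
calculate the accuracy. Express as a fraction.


Accuracy = (TP + TN) / (TP + TN + FP + FN) = (76 + 48) / 170 = 62/85.

62/85


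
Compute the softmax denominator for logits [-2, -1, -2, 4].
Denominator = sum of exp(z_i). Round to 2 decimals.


Denom = e^-2=0.1353 + e^-1=0.3679 + e^-2=0.1353 + e^4=54.5982. Sum = 55.2367, which rounds to 55.24.

55.24


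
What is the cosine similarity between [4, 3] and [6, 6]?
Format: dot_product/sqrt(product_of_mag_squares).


dot = 42. |a|^2 = 25, |b|^2 = 72. cos = 42/sqrt(1800).

42/sqrt(1800)


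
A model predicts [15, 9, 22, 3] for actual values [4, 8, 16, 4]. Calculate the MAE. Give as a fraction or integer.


MAE = (1/4) * (|4-15|=11 + |8-9|=1 + |16-22|=6 + |4-3|=1). Sum = 19. MAE = 19/4.

19/4


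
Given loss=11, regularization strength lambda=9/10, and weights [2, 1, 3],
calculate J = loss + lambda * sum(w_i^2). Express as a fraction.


L2 sq norm = sum(w^2) = 14. J = 11 + 9/10 * 14 = 118/5.

118/5


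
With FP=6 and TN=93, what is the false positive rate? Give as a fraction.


FPR = FP / (FP + TN) = 6 / 99 = 2/33.

2/33


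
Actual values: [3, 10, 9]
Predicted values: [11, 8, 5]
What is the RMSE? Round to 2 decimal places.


MSE = 28.0000. RMSE = sqrt(28.0000) = 5.29.

5.29


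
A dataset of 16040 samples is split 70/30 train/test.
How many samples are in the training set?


Test set = 16040 * 30% = 4812. Training set = 16040 - 4812 = 11228.

11228


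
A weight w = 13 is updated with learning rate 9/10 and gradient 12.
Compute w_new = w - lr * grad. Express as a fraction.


w_new = 13 - 9/10 * 12 = 13 - 54/5 = 11/5.

11/5


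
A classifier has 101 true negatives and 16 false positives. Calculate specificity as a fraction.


Specificity = TN / (TN + FP) = 101 / 117 = 101/117.

101/117


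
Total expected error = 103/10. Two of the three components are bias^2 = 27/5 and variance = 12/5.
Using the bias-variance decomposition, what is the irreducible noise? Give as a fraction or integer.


Total error = bias^2 + variance + irreducible noise. So irreducible noise = 103/10 - 27/5 - 12/5 = 5/2.

5/2


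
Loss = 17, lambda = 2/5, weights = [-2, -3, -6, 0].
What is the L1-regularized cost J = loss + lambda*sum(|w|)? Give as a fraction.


L1 norm = sum(|w|) = 11. J = 17 + 2/5 * 11 = 107/5.

107/5


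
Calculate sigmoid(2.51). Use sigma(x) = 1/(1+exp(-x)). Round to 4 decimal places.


sigma(2.51) = 1/(1+e^(-2.51)) = 1/(1+0.081268) = 1/1.081268 = 0.9248.

0.9248


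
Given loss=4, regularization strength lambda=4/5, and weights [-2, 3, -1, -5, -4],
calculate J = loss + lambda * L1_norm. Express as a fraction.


L1 norm = sum(|w|) = 15. J = 4 + 4/5 * 15 = 16.

16


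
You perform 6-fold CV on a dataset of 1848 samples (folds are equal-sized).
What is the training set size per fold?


Each validation fold has 1848/6 = 308 samples. Training set = 1848 - 308 = 1540.

1540


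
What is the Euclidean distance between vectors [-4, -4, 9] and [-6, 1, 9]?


d = sqrt(sum of squared differences). (-4--6)^2=4, (-4-1)^2=25, (9-9)^2=0. Sum = 29.

sqrt(29)


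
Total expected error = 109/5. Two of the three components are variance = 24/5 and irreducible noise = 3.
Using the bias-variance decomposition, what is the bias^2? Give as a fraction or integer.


Total error = bias^2 + variance + irreducible noise. So bias^2 = 109/5 - 24/5 - 3 = 14.

14


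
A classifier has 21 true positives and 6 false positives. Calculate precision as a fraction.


Precision = TP / (TP + FP) = 21 / 27 = 7/9.

7/9


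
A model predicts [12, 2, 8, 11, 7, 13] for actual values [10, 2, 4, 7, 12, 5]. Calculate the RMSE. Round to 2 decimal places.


MSE = 20.8333. RMSE = sqrt(20.8333) = 4.56.

4.56


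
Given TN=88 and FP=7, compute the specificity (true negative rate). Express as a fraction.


Specificity = TN / (TN + FP) = 88 / 95 = 88/95.

88/95


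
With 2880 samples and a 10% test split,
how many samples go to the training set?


Test set = 2880 * 10% = 288. Training set = 2880 - 288 = 2592.

2592


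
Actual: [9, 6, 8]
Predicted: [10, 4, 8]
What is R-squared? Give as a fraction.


Mean(y) = 23/3. SS_res = 5. SS_tot = 14/3. R^2 = 1 - 5/(14/3) = -1/14.

-1/14


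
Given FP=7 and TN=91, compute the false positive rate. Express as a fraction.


FPR = FP / (FP + TN) = 7 / 98 = 1/14.

1/14


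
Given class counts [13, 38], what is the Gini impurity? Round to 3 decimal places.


Total = 51. Proportions: 13/51, 38/51. sum(p_i^2) = 0.6201. Gini = 1 - 0.6201 = 0.3799, which rounds to 0.380.

0.380


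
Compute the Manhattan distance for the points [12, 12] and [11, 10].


d = sum of absolute differences: |12-11|=1 + |12-10|=2 = 3.

3


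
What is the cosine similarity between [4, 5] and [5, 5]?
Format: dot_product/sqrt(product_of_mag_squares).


dot = 45. |a|^2 = 41, |b|^2 = 50. cos = 45/sqrt(2050).

45/sqrt(2050)


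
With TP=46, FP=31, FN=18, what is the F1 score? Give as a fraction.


Precision = 46/77 = 46/77. Recall = 46/64 = 23/32. F1 = 2*P*R/(P+R) = 92/141.

92/141


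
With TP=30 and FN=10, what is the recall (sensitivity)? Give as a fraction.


Recall = TP / (TP + FN) = 30 / 40 = 3/4.

3/4


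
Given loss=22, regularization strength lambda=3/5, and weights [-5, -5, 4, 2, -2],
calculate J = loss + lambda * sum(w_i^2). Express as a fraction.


L2 sq norm = sum(w^2) = 74. J = 22 + 3/5 * 74 = 332/5.

332/5


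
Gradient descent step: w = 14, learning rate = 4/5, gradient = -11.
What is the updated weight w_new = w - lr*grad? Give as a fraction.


w_new = 14 - 4/5 * -11 = 14 - -44/5 = 114/5.

114/5


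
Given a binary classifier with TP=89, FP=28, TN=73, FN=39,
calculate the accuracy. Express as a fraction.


Accuracy = (TP + TN) / (TP + TN + FP + FN) = (89 + 73) / 229 = 162/229.

162/229


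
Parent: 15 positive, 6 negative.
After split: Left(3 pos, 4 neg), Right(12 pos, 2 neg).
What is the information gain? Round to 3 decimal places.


H(parent) = 0.8631. H(left) = 0.9852, H(right) = 0.5917. Weighted = (7/21)*0.9852 + (14/21)*0.5917 = 0.7229. IG = 0.8631 - 0.7229 = 0.1402, which rounds to 0.140.

0.140


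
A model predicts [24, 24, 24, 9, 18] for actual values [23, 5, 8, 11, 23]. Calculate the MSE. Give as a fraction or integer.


MSE = (1/5) * ((23-24)^2=1 + (5-24)^2=361 + (8-24)^2=256 + (11-9)^2=4 + (23-18)^2=25). Sum = 647. MSE = 647/5.

647/5


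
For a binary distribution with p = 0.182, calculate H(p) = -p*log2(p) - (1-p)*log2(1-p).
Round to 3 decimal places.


H = -0.182*log2(0.182) - 0.818*log2(0.818) = 0.684.

0.684


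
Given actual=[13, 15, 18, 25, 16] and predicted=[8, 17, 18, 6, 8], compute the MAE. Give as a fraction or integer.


MAE = (1/5) * (|13-8|=5 + |15-17|=2 + |18-18|=0 + |25-6|=19 + |16-8|=8). Sum = 34. MAE = 34/5.

34/5


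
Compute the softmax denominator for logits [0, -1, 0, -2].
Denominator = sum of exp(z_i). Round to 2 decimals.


Denom = e^0=1.0000 + e^-1=0.3679 + e^0=1.0000 + e^-2=0.1353. Sum = 2.5032, which rounds to 2.50.

2.50


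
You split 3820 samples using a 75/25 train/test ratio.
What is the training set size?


Test set = 3820 * 25% = 955. Training set = 3820 - 955 = 2865.

2865


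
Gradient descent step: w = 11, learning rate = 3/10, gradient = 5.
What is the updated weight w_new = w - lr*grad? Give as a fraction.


w_new = 11 - 3/10 * 5 = 11 - 3/2 = 19/2.

19/2


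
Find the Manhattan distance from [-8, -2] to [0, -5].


d = sum of absolute differences: |-8-0|=8 + |-2--5|=3 = 11.

11


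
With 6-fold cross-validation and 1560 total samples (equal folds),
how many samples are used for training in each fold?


Each validation fold has 1560/6 = 260 samples. Training set = 1560 - 260 = 1300.

1300


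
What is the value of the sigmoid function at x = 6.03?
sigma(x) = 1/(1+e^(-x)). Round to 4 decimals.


sigma(6.03) = 1/(1+e^(-6.03)) = 1/(1+0.002405) = 1/1.002405 = 0.9976.

0.9976


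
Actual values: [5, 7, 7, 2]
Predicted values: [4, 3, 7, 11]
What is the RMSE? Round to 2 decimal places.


MSE = 24.5000. RMSE = sqrt(24.5000) = 4.95.

4.95


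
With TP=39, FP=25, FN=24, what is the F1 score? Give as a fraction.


Precision = 39/64 = 39/64. Recall = 39/63 = 13/21. F1 = 2*P*R/(P+R) = 78/127.

78/127


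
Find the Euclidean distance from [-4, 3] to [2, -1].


d = sqrt(sum of squared differences). (-4-2)^2=36, (3--1)^2=16. Sum = 52.

sqrt(52)


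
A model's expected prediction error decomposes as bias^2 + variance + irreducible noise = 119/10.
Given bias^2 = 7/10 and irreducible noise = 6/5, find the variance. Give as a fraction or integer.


Total error = bias^2 + variance + irreducible noise. So variance = 119/10 - 7/10 - 6/5 = 10.

10


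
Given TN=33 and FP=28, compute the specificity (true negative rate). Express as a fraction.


Specificity = TN / (TN + FP) = 33 / 61 = 33/61.

33/61


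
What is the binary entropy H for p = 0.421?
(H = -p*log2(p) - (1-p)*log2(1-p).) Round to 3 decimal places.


H = -0.421*log2(0.421) - 0.579*log2(0.579) = 0.982.

0.982


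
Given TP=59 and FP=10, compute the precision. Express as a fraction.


Precision = TP / (TP + FP) = 59 / 69 = 59/69.

59/69


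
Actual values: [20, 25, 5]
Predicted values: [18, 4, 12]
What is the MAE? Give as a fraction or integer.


MAE = (1/3) * (|20-18|=2 + |25-4|=21 + |5-12|=7). Sum = 30. MAE = 10.

10


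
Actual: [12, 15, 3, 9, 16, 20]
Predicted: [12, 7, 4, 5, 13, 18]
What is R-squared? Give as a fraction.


Mean(y) = 25/2. SS_res = 94. SS_tot = 355/2. R^2 = 1 - 94/(355/2) = 167/355.

167/355


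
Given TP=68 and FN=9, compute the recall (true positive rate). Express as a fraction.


Recall = TP / (TP + FN) = 68 / 77 = 68/77.

68/77


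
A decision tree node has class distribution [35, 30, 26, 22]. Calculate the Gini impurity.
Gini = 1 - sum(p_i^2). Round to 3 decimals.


Total = 113. Proportions: 35/113, 30/113, 26/113, 22/113. sum(p_i^2) = 0.2573. Gini = 1 - 0.2573 = 0.7427, which rounds to 0.743.

0.743


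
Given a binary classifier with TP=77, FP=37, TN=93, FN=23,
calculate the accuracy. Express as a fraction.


Accuracy = (TP + TN) / (TP + TN + FP + FN) = (77 + 93) / 230 = 17/23.

17/23


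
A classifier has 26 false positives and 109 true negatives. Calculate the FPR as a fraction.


FPR = FP / (FP + TN) = 26 / 135 = 26/135.

26/135


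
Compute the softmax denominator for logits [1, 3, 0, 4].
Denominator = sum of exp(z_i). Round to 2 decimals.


Denom = e^1=2.7183 + e^3=20.0855 + e^0=1.0000 + e^4=54.5982. Sum = 78.4020, which rounds to 78.40.

78.40


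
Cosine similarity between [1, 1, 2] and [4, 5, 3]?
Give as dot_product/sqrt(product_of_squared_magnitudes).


dot = 15. |a|^2 = 6, |b|^2 = 50. cos = 15/sqrt(300).

15/sqrt(300)


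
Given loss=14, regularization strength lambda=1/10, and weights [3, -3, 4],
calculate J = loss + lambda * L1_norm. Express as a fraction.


L1 norm = sum(|w|) = 10. J = 14 + 1/10 * 10 = 15.

15


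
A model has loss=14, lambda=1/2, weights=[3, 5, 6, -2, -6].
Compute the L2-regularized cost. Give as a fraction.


L2 sq norm = sum(w^2) = 110. J = 14 + 1/2 * 110 = 69.

69


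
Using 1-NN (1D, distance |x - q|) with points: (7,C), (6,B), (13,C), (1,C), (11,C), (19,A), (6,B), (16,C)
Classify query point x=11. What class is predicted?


Distances: |7-11|=4, |6-11|=5, |13-11|=2, |1-11|=10, |11-11|=0, |19-11|=8, |6-11|=5, |16-11|=5. 1 nearest: (11,C). Counts: {'C': 1}. Majority class: C.

C


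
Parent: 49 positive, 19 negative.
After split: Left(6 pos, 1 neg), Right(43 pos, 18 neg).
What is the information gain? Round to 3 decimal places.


H(parent) = 0.8546. H(left) = 0.5917, H(right) = 0.8752. Weighted = (7/68)*0.5917 + (61/68)*0.8752 = 0.8460. IG = 0.8546 - 0.8460 = 0.0086, which rounds to 0.009.

0.009


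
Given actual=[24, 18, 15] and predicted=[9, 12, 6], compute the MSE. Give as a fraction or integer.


MSE = (1/3) * ((24-9)^2=225 + (18-12)^2=36 + (15-6)^2=81). Sum = 342. MSE = 114.

114


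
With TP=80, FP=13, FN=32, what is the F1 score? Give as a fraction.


Precision = 80/93 = 80/93. Recall = 80/112 = 5/7. F1 = 2*P*R/(P+R) = 32/41.

32/41


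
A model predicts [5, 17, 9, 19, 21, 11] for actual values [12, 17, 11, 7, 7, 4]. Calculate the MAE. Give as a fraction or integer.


MAE = (1/6) * (|12-5|=7 + |17-17|=0 + |11-9|=2 + |7-19|=12 + |7-21|=14 + |4-11|=7). Sum = 42. MAE = 7.

7


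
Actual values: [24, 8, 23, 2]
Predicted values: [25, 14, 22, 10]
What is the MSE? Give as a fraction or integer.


MSE = (1/4) * ((24-25)^2=1 + (8-14)^2=36 + (23-22)^2=1 + (2-10)^2=64). Sum = 102. MSE = 51/2.

51/2


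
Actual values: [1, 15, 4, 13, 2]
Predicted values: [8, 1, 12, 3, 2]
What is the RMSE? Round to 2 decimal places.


MSE = 81.8000. RMSE = sqrt(81.8000) = 9.04.

9.04


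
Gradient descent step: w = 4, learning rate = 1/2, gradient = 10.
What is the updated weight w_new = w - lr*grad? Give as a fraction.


w_new = 4 - 1/2 * 10 = 4 - 5 = -1.

-1


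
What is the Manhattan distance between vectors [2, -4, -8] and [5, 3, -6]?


d = sum of absolute differences: |2-5|=3 + |-4-3|=7 + |-8--6|=2 = 12.

12


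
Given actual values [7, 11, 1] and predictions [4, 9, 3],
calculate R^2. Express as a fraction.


Mean(y) = 19/3. SS_res = 17. SS_tot = 152/3. R^2 = 1 - 17/(152/3) = 101/152.

101/152


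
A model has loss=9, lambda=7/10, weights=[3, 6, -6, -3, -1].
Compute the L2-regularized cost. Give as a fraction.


L2 sq norm = sum(w^2) = 91. J = 9 + 7/10 * 91 = 727/10.

727/10


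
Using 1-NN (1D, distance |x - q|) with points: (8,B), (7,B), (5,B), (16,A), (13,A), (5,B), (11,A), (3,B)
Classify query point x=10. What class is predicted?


Distances: |8-10|=2, |7-10|=3, |5-10|=5, |16-10|=6, |13-10|=3, |5-10|=5, |11-10|=1, |3-10|=7. 1 nearest: (11,A). Counts: {'A': 1}. Majority class: A.

A


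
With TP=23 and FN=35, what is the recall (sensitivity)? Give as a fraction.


Recall = TP / (TP + FN) = 23 / 58 = 23/58.

23/58


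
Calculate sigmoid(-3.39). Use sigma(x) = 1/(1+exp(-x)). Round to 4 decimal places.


sigma(-3.39) = 1/(1+e^(3.39)) = 1/(1+29.665952) = 1/30.665952 = 0.0326.

0.0326


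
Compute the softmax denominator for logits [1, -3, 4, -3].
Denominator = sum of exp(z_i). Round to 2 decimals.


Denom = e^1=2.7183 + e^-3=0.0498 + e^4=54.5982 + e^-3=0.0498. Sum = 57.4161, which rounds to 57.42.

57.42


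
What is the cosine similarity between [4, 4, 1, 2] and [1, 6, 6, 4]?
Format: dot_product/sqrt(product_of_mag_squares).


dot = 42. |a|^2 = 37, |b|^2 = 89. cos = 42/sqrt(3293).

42/sqrt(3293)


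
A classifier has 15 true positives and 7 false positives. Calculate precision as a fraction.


Precision = TP / (TP + FP) = 15 / 22 = 15/22.

15/22


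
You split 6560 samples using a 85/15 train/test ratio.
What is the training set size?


Test set = 6560 * 15% = 984. Training set = 6560 - 984 = 5576.

5576


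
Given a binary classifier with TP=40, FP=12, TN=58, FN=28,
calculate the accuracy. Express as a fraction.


Accuracy = (TP + TN) / (TP + TN + FP + FN) = (40 + 58) / 138 = 49/69.

49/69


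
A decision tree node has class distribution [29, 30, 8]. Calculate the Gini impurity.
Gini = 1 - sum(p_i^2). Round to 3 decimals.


Total = 67. Proportions: 29/67, 30/67, 8/67. sum(p_i^2) = 0.4021. Gini = 1 - 0.4021 = 0.5979, which rounds to 0.598.

0.598


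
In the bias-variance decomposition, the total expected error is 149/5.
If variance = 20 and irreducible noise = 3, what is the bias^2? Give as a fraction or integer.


Total error = bias^2 + variance + irreducible noise. So bias^2 = 149/5 - 20 - 3 = 34/5.

34/5


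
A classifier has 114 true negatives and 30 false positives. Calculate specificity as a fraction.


Specificity = TN / (TN + FP) = 114 / 144 = 19/24.

19/24


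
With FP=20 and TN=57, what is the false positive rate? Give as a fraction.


FPR = FP / (FP + TN) = 20 / 77 = 20/77.

20/77


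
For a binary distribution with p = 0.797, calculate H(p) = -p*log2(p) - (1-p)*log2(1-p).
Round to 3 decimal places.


H = -0.797*log2(0.797) - 0.203*log2(0.203) = 0.728.

0.728


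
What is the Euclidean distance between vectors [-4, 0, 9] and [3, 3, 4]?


d = sqrt(sum of squared differences). (-4-3)^2=49, (0-3)^2=9, (9-4)^2=25. Sum = 83.

sqrt(83)


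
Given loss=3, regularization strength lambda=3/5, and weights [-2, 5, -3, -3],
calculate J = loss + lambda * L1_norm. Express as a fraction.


L1 norm = sum(|w|) = 13. J = 3 + 3/5 * 13 = 54/5.

54/5


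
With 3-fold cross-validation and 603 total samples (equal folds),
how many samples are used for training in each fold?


Each validation fold has 603/3 = 201 samples. Training set = 603 - 201 = 402.

402


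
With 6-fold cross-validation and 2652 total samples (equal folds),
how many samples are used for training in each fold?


Each validation fold has 2652/6 = 442 samples. Training set = 2652 - 442 = 2210.

2210


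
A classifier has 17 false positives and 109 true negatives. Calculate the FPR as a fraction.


FPR = FP / (FP + TN) = 17 / 126 = 17/126.

17/126


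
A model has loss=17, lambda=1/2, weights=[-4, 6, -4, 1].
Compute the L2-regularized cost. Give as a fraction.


L2 sq norm = sum(w^2) = 69. J = 17 + 1/2 * 69 = 103/2.

103/2


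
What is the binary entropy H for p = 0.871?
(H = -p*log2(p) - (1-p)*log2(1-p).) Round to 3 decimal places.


H = -0.871*log2(0.871) - 0.129*log2(0.129) = 0.555.

0.555


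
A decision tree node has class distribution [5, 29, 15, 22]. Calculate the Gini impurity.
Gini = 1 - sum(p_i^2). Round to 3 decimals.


Total = 71. Proportions: 5/71, 29/71, 15/71, 22/71. sum(p_i^2) = 0.3124. Gini = 1 - 0.3124 = 0.6876, which rounds to 0.688.

0.688


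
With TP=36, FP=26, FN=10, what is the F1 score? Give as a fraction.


Precision = 36/62 = 18/31. Recall = 36/46 = 18/23. F1 = 2*P*R/(P+R) = 2/3.

2/3


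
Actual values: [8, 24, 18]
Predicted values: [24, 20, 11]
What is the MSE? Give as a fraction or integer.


MSE = (1/3) * ((8-24)^2=256 + (24-20)^2=16 + (18-11)^2=49). Sum = 321. MSE = 107.

107


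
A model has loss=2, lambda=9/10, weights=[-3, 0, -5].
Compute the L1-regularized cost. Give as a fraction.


L1 norm = sum(|w|) = 8. J = 2 + 9/10 * 8 = 46/5.

46/5


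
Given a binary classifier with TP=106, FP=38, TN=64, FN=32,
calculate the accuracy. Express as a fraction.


Accuracy = (TP + TN) / (TP + TN + FP + FN) = (106 + 64) / 240 = 17/24.

17/24


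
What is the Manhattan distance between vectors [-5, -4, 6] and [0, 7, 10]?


d = sum of absolute differences: |-5-0|=5 + |-4-7|=11 + |6-10|=4 = 20.

20


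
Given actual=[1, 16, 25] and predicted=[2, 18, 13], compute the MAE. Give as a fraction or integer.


MAE = (1/3) * (|1-2|=1 + |16-18|=2 + |25-13|=12). Sum = 15. MAE = 5.

5


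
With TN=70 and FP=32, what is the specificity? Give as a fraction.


Specificity = TN / (TN + FP) = 70 / 102 = 35/51.

35/51


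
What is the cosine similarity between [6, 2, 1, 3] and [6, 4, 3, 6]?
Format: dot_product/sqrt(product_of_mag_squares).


dot = 65. |a|^2 = 50, |b|^2 = 97. cos = 65/sqrt(4850).

65/sqrt(4850)


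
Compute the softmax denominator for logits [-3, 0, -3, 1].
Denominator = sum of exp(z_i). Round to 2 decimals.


Denom = e^-3=0.0498 + e^0=1.0000 + e^-3=0.0498 + e^1=2.7183. Sum = 3.8179, which rounds to 3.82.

3.82


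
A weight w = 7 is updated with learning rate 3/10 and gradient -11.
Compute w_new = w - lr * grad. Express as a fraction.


w_new = 7 - 3/10 * -11 = 7 - -33/10 = 103/10.

103/10


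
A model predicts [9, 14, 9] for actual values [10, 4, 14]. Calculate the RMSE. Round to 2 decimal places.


MSE = 42.0000. RMSE = sqrt(42.0000) = 6.48.

6.48


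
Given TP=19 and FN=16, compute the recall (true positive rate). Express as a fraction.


Recall = TP / (TP + FN) = 19 / 35 = 19/35.

19/35


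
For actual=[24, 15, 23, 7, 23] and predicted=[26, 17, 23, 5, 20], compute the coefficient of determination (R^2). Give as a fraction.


Mean(y) = 92/5. SS_res = 21. SS_tot = 1076/5. R^2 = 1 - 21/(1076/5) = 971/1076.

971/1076


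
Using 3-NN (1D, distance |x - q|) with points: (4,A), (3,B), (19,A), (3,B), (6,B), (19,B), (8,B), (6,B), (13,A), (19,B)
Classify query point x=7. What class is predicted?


Distances: |4-7|=3, |3-7|=4, |19-7|=12, |3-7|=4, |6-7|=1, |19-7|=12, |8-7|=1, |6-7|=1, |13-7|=6, |19-7|=12. 3 nearest: (6,B), (8,B), (6,B). Counts: {'B': 3}. Majority class: B.

B


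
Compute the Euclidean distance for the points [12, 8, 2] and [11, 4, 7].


d = sqrt(sum of squared differences). (12-11)^2=1, (8-4)^2=16, (2-7)^2=25. Sum = 42.

sqrt(42)


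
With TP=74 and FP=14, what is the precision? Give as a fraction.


Precision = TP / (TP + FP) = 74 / 88 = 37/44.

37/44


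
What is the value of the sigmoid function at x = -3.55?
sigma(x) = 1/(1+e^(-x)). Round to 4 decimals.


sigma(-3.55) = 1/(1+e^(3.55)) = 1/(1+34.813317) = 1/35.813317 = 0.0279.

0.0279


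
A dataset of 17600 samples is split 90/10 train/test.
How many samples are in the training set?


Test set = 17600 * 10% = 1760. Training set = 17600 - 1760 = 15840.

15840


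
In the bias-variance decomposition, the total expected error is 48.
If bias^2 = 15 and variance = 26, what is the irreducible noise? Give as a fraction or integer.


Total error = bias^2 + variance + irreducible noise. So irreducible noise = 48 - 15 - 26 = 7.

7


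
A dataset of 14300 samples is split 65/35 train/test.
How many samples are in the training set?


Test set = 14300 * 35% = 5005. Training set = 14300 - 5005 = 9295.

9295


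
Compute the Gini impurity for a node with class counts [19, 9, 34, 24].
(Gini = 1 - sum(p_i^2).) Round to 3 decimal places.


Total = 86. Proportions: 19/86, 9/86, 34/86, 24/86. sum(p_i^2) = 0.2939. Gini = 1 - 0.2939 = 0.7061, which rounds to 0.706.

0.706


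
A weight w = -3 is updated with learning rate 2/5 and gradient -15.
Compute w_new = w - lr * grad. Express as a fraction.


w_new = -3 - 2/5 * -15 = -3 - -6 = 3.

3


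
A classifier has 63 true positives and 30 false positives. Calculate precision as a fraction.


Precision = TP / (TP + FP) = 63 / 93 = 21/31.

21/31


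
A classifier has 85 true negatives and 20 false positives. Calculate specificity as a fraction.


Specificity = TN / (TN + FP) = 85 / 105 = 17/21.

17/21


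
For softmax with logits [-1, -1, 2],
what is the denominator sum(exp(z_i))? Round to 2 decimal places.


Denom = e^-1=0.3679 + e^-1=0.3679 + e^2=7.3891. Sum = 8.1249, which rounds to 8.12.

8.12


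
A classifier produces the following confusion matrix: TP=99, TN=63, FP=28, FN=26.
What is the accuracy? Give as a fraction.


Accuracy = (TP + TN) / (TP + TN + FP + FN) = (99 + 63) / 216 = 3/4.

3/4


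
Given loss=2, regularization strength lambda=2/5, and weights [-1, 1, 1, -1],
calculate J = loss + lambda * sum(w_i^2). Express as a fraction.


L2 sq norm = sum(w^2) = 4. J = 2 + 2/5 * 4 = 18/5.

18/5


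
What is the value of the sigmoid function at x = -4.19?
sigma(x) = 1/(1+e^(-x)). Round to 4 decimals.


sigma(-4.19) = 1/(1+e^(4.19)) = 1/(1+66.022791) = 1/67.022791 = 0.0149.

0.0149


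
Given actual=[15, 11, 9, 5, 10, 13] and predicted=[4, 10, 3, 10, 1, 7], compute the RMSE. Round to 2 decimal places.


MSE = 50.0000. RMSE = sqrt(50.0000) = 7.07.

7.07


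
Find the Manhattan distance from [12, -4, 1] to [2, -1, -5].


d = sum of absolute differences: |12-2|=10 + |-4--1|=3 + |1--5|=6 = 19.

19


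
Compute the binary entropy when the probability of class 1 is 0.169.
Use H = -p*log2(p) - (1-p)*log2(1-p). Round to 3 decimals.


H = -0.169*log2(0.169) - 0.831*log2(0.831) = 0.655.

0.655


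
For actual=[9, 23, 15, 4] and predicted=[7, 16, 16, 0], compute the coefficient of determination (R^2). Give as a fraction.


Mean(y) = 51/4. SS_res = 70. SS_tot = 803/4. R^2 = 1 - 70/(803/4) = 523/803.

523/803


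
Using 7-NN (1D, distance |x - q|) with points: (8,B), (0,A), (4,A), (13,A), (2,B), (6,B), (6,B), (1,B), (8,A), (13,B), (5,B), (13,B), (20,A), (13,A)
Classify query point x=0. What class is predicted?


Distances: |8-0|=8, |0-0|=0, |4-0|=4, |13-0|=13, |2-0|=2, |6-0|=6, |6-0|=6, |1-0|=1, |8-0|=8, |13-0|=13, |5-0|=5, |13-0|=13, |20-0|=20, |13-0|=13. 7 nearest: (0,A), (1,B), (2,B), (4,A), (5,B), (6,B), (6,B). Counts: {'A': 2, 'B': 5}. Majority class: B.

B


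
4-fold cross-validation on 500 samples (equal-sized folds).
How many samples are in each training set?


Each validation fold has 500/4 = 125 samples. Training set = 500 - 125 = 375.

375


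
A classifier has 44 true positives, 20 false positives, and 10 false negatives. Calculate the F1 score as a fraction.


Precision = 44/64 = 11/16. Recall = 44/54 = 22/27. F1 = 2*P*R/(P+R) = 44/59.

44/59


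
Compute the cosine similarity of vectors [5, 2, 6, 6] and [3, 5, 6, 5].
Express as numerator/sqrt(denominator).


dot = 91. |a|^2 = 101, |b|^2 = 95. cos = 91/sqrt(9595).

91/sqrt(9595)


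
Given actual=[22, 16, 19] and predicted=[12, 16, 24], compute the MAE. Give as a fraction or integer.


MAE = (1/3) * (|22-12|=10 + |16-16|=0 + |19-24|=5). Sum = 15. MAE = 5.

5


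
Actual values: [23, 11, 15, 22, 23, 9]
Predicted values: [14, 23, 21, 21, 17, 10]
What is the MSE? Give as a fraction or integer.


MSE = (1/6) * ((23-14)^2=81 + (11-23)^2=144 + (15-21)^2=36 + (22-21)^2=1 + (23-17)^2=36 + (9-10)^2=1). Sum = 299. MSE = 299/6.

299/6


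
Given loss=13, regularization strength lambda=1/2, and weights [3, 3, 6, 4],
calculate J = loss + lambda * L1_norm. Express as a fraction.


L1 norm = sum(|w|) = 16. J = 13 + 1/2 * 16 = 21.

21


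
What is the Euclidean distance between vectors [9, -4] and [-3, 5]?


d = sqrt(sum of squared differences). (9--3)^2=144, (-4-5)^2=81. Sum = 225.

15


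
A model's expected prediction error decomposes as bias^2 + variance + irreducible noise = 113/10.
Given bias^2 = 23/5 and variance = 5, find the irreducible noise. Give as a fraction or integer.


Total error = bias^2 + variance + irreducible noise. So irreducible noise = 113/10 - 23/5 - 5 = 17/10.

17/10


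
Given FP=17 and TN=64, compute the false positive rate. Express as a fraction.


FPR = FP / (FP + TN) = 17 / 81 = 17/81.

17/81


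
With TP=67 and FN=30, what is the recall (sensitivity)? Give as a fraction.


Recall = TP / (TP + FN) = 67 / 97 = 67/97.

67/97


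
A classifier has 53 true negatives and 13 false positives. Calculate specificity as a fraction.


Specificity = TN / (TN + FP) = 53 / 66 = 53/66.

53/66


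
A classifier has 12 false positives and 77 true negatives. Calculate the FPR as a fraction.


FPR = FP / (FP + TN) = 12 / 89 = 12/89.

12/89


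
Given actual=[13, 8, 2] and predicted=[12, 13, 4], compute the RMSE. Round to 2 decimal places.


MSE = 10.0000. RMSE = sqrt(10.0000) = 3.16.

3.16


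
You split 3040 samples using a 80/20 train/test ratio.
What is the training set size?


Test set = 3040 * 20% = 608. Training set = 3040 - 608 = 2432.

2432


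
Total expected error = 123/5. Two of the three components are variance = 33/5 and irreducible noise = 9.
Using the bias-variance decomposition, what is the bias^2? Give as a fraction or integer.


Total error = bias^2 + variance + irreducible noise. So bias^2 = 123/5 - 33/5 - 9 = 9.

9


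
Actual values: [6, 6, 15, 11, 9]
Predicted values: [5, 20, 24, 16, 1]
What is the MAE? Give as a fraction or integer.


MAE = (1/5) * (|6-5|=1 + |6-20|=14 + |15-24|=9 + |11-16|=5 + |9-1|=8). Sum = 37. MAE = 37/5.

37/5


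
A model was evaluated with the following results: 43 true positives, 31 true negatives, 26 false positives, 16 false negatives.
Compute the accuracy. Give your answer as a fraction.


Accuracy = (TP + TN) / (TP + TN + FP + FN) = (43 + 31) / 116 = 37/58.

37/58
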